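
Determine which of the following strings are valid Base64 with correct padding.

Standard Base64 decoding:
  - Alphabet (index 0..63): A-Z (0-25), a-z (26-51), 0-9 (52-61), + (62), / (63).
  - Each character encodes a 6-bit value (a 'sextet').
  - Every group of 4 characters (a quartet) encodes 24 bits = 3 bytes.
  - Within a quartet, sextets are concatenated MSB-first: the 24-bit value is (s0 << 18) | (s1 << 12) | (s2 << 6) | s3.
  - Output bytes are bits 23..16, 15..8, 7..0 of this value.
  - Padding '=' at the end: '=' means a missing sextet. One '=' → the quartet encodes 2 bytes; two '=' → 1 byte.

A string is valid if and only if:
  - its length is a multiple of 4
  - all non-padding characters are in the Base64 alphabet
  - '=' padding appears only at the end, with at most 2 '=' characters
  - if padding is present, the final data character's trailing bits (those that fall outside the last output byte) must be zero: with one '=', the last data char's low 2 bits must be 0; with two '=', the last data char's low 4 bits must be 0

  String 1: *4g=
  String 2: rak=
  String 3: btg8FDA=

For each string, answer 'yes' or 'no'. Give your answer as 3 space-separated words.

Answer: no yes yes

Derivation:
String 1: '*4g=' → invalid (bad char(s): ['*'])
String 2: 'rak=' → valid
String 3: 'btg8FDA=' → valid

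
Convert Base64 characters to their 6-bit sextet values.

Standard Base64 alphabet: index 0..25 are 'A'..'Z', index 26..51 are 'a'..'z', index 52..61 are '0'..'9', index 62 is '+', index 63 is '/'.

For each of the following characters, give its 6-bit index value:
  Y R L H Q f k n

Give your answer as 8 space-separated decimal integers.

'Y': A..Z range, ord('Y') − ord('A') = 24
'R': A..Z range, ord('R') − ord('A') = 17
'L': A..Z range, ord('L') − ord('A') = 11
'H': A..Z range, ord('H') − ord('A') = 7
'Q': A..Z range, ord('Q') − ord('A') = 16
'f': a..z range, 26 + ord('f') − ord('a') = 31
'k': a..z range, 26 + ord('k') − ord('a') = 36
'n': a..z range, 26 + ord('n') − ord('a') = 39

Answer: 24 17 11 7 16 31 36 39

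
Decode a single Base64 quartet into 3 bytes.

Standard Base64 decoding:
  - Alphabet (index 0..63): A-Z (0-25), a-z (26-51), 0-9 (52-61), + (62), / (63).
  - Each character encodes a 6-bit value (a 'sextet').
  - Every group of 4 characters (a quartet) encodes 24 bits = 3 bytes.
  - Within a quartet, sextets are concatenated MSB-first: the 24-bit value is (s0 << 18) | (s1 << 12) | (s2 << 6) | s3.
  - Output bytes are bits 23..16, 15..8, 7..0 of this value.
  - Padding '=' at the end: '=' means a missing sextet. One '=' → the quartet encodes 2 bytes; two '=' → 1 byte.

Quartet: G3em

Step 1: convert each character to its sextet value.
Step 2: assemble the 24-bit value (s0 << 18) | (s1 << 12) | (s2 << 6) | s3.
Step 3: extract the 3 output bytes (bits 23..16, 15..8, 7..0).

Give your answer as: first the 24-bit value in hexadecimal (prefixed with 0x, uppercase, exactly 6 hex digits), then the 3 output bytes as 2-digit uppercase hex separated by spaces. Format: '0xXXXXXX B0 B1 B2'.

Sextets: G=6, 3=55, e=30, m=38
24-bit: (6<<18) | (55<<12) | (30<<6) | 38
      = 0x180000 | 0x037000 | 0x000780 | 0x000026
      = 0x1B77A6
Bytes: (v>>16)&0xFF=1B, (v>>8)&0xFF=77, v&0xFF=A6

Answer: 0x1B77A6 1B 77 A6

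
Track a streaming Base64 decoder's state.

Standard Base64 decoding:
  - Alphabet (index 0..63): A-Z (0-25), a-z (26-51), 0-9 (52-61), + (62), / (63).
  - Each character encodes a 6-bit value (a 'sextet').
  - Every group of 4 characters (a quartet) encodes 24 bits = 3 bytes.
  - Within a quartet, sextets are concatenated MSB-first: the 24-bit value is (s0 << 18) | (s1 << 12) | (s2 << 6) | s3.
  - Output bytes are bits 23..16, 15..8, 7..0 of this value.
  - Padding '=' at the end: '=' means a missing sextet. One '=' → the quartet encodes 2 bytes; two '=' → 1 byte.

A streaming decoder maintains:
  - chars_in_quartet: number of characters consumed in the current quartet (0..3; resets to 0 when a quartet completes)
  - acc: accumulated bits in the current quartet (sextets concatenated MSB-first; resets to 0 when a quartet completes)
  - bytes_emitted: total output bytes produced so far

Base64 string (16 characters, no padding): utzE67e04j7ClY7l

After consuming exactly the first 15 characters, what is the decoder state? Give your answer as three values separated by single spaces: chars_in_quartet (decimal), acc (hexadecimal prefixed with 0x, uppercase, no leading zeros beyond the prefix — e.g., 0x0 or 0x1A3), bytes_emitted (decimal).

After char 0 ('u'=46): chars_in_quartet=1 acc=0x2E bytes_emitted=0
After char 1 ('t'=45): chars_in_quartet=2 acc=0xBAD bytes_emitted=0
After char 2 ('z'=51): chars_in_quartet=3 acc=0x2EB73 bytes_emitted=0
After char 3 ('E'=4): chars_in_quartet=4 acc=0xBADCC4 -> emit BA DC C4, reset; bytes_emitted=3
After char 4 ('6'=58): chars_in_quartet=1 acc=0x3A bytes_emitted=3
After char 5 ('7'=59): chars_in_quartet=2 acc=0xEBB bytes_emitted=3
After char 6 ('e'=30): chars_in_quartet=3 acc=0x3AEDE bytes_emitted=3
After char 7 ('0'=52): chars_in_quartet=4 acc=0xEBB7B4 -> emit EB B7 B4, reset; bytes_emitted=6
After char 8 ('4'=56): chars_in_quartet=1 acc=0x38 bytes_emitted=6
After char 9 ('j'=35): chars_in_quartet=2 acc=0xE23 bytes_emitted=6
After char 10 ('7'=59): chars_in_quartet=3 acc=0x388FB bytes_emitted=6
After char 11 ('C'=2): chars_in_quartet=4 acc=0xE23EC2 -> emit E2 3E C2, reset; bytes_emitted=9
After char 12 ('l'=37): chars_in_quartet=1 acc=0x25 bytes_emitted=9
After char 13 ('Y'=24): chars_in_quartet=2 acc=0x958 bytes_emitted=9
After char 14 ('7'=59): chars_in_quartet=3 acc=0x2563B bytes_emitted=9

Answer: 3 0x2563B 9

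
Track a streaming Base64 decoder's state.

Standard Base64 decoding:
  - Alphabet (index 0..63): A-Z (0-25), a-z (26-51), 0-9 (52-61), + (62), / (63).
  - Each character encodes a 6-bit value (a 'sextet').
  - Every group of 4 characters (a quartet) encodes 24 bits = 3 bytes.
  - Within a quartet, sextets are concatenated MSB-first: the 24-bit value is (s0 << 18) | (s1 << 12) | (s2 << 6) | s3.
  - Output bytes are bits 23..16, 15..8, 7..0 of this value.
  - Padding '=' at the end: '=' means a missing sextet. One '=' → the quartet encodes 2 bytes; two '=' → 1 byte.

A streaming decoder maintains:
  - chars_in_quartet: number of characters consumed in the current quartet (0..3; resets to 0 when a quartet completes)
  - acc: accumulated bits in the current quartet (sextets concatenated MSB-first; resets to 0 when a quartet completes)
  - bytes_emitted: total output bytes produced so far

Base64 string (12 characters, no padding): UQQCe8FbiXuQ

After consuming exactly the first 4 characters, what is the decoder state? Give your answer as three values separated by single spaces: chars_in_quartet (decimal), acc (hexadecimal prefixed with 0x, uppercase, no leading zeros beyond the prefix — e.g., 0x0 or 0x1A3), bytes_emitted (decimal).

After char 0 ('U'=20): chars_in_quartet=1 acc=0x14 bytes_emitted=0
After char 1 ('Q'=16): chars_in_quartet=2 acc=0x510 bytes_emitted=0
After char 2 ('Q'=16): chars_in_quartet=3 acc=0x14410 bytes_emitted=0
After char 3 ('C'=2): chars_in_quartet=4 acc=0x510402 -> emit 51 04 02, reset; bytes_emitted=3

Answer: 0 0x0 3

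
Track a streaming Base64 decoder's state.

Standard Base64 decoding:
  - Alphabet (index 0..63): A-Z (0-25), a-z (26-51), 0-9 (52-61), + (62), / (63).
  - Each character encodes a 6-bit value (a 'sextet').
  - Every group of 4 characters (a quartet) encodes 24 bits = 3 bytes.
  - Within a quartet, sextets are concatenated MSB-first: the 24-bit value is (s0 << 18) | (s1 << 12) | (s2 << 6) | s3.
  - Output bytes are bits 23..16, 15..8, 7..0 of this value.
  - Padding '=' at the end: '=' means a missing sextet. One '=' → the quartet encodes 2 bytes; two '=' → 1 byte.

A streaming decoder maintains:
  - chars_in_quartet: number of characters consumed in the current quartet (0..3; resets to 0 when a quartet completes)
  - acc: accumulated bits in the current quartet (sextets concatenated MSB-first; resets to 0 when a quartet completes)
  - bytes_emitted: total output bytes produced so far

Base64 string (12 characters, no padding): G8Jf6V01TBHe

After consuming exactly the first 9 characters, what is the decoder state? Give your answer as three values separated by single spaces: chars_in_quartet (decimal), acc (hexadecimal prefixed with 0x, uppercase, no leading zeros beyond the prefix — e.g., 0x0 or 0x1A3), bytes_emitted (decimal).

Answer: 1 0x13 6

Derivation:
After char 0 ('G'=6): chars_in_quartet=1 acc=0x6 bytes_emitted=0
After char 1 ('8'=60): chars_in_quartet=2 acc=0x1BC bytes_emitted=0
After char 2 ('J'=9): chars_in_quartet=3 acc=0x6F09 bytes_emitted=0
After char 3 ('f'=31): chars_in_quartet=4 acc=0x1BC25F -> emit 1B C2 5F, reset; bytes_emitted=3
After char 4 ('6'=58): chars_in_quartet=1 acc=0x3A bytes_emitted=3
After char 5 ('V'=21): chars_in_quartet=2 acc=0xE95 bytes_emitted=3
After char 6 ('0'=52): chars_in_quartet=3 acc=0x3A574 bytes_emitted=3
After char 7 ('1'=53): chars_in_quartet=4 acc=0xE95D35 -> emit E9 5D 35, reset; bytes_emitted=6
After char 8 ('T'=19): chars_in_quartet=1 acc=0x13 bytes_emitted=6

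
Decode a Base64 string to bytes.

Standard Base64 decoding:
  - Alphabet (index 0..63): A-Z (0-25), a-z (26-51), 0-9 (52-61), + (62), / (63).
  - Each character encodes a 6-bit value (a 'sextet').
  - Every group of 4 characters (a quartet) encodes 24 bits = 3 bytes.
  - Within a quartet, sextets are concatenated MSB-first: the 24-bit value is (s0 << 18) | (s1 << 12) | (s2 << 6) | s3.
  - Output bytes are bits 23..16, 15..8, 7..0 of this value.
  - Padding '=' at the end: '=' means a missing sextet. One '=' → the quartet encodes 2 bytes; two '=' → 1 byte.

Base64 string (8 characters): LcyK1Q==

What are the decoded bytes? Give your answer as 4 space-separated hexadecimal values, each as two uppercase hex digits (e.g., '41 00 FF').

After char 0 ('L'=11): chars_in_quartet=1 acc=0xB bytes_emitted=0
After char 1 ('c'=28): chars_in_quartet=2 acc=0x2DC bytes_emitted=0
After char 2 ('y'=50): chars_in_quartet=3 acc=0xB732 bytes_emitted=0
After char 3 ('K'=10): chars_in_quartet=4 acc=0x2DCC8A -> emit 2D CC 8A, reset; bytes_emitted=3
After char 4 ('1'=53): chars_in_quartet=1 acc=0x35 bytes_emitted=3
After char 5 ('Q'=16): chars_in_quartet=2 acc=0xD50 bytes_emitted=3
Padding '==': partial quartet acc=0xD50 -> emit D5; bytes_emitted=4

Answer: 2D CC 8A D5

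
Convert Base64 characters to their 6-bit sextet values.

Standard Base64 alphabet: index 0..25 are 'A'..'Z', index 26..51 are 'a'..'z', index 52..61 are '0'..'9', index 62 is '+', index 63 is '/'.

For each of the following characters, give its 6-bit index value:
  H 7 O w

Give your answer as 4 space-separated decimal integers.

Answer: 7 59 14 48

Derivation:
'H': A..Z range, ord('H') − ord('A') = 7
'7': 0..9 range, 52 + ord('7') − ord('0') = 59
'O': A..Z range, ord('O') − ord('A') = 14
'w': a..z range, 26 + ord('w') − ord('a') = 48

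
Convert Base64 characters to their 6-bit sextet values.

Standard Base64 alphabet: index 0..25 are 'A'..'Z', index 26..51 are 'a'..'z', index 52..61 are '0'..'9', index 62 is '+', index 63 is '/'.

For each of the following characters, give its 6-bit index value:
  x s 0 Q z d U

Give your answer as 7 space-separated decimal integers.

'x': a..z range, 26 + ord('x') − ord('a') = 49
's': a..z range, 26 + ord('s') − ord('a') = 44
'0': 0..9 range, 52 + ord('0') − ord('0') = 52
'Q': A..Z range, ord('Q') − ord('A') = 16
'z': a..z range, 26 + ord('z') − ord('a') = 51
'd': a..z range, 26 + ord('d') − ord('a') = 29
'U': A..Z range, ord('U') − ord('A') = 20

Answer: 49 44 52 16 51 29 20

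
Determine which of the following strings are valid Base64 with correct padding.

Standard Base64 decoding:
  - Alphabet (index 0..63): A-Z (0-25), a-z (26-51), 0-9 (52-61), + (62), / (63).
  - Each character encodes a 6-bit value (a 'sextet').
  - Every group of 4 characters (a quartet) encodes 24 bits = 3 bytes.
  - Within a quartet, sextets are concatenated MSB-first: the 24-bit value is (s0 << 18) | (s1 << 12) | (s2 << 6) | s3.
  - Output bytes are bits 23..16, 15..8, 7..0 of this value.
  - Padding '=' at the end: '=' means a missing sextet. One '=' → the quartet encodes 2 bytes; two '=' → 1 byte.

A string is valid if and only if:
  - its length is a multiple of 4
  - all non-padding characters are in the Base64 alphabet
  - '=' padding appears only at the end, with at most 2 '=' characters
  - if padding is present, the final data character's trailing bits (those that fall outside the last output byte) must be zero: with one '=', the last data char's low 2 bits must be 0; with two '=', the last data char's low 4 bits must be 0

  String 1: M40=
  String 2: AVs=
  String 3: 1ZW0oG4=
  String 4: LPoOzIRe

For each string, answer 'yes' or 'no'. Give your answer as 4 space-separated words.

String 1: 'M40=' → valid
String 2: 'AVs=' → valid
String 3: '1ZW0oG4=' → valid
String 4: 'LPoOzIRe' → valid

Answer: yes yes yes yes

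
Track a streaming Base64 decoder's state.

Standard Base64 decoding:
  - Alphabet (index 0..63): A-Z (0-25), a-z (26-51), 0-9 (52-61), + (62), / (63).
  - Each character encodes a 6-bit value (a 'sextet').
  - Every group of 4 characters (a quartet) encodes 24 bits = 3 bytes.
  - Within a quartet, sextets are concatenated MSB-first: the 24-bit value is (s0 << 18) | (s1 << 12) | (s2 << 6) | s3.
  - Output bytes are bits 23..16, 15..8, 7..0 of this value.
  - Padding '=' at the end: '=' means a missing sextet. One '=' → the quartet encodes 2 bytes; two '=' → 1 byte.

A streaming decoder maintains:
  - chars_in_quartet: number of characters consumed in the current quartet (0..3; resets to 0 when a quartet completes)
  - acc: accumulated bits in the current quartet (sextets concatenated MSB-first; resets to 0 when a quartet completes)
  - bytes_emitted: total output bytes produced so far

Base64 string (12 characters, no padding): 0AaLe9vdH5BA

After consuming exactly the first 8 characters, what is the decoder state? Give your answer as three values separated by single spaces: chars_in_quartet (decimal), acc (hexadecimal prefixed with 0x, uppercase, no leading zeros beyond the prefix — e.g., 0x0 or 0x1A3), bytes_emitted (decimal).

Answer: 0 0x0 6

Derivation:
After char 0 ('0'=52): chars_in_quartet=1 acc=0x34 bytes_emitted=0
After char 1 ('A'=0): chars_in_quartet=2 acc=0xD00 bytes_emitted=0
After char 2 ('a'=26): chars_in_quartet=3 acc=0x3401A bytes_emitted=0
After char 3 ('L'=11): chars_in_quartet=4 acc=0xD0068B -> emit D0 06 8B, reset; bytes_emitted=3
After char 4 ('e'=30): chars_in_quartet=1 acc=0x1E bytes_emitted=3
After char 5 ('9'=61): chars_in_quartet=2 acc=0x7BD bytes_emitted=3
After char 6 ('v'=47): chars_in_quartet=3 acc=0x1EF6F bytes_emitted=3
After char 7 ('d'=29): chars_in_quartet=4 acc=0x7BDBDD -> emit 7B DB DD, reset; bytes_emitted=6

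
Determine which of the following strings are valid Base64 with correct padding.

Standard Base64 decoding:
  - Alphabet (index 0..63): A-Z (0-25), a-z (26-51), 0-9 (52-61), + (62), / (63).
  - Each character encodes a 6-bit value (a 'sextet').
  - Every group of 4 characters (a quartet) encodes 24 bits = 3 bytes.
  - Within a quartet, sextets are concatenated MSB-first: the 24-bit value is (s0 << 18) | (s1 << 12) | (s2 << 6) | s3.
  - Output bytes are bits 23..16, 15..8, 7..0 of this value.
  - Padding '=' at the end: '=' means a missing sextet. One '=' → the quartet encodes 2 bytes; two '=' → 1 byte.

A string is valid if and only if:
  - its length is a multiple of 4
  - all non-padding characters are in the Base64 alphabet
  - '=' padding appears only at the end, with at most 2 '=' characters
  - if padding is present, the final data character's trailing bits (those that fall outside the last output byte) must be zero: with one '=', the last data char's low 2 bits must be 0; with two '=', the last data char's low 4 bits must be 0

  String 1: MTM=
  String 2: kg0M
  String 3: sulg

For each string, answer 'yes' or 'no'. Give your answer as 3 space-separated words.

Answer: yes yes yes

Derivation:
String 1: 'MTM=' → valid
String 2: 'kg0M' → valid
String 3: 'sulg' → valid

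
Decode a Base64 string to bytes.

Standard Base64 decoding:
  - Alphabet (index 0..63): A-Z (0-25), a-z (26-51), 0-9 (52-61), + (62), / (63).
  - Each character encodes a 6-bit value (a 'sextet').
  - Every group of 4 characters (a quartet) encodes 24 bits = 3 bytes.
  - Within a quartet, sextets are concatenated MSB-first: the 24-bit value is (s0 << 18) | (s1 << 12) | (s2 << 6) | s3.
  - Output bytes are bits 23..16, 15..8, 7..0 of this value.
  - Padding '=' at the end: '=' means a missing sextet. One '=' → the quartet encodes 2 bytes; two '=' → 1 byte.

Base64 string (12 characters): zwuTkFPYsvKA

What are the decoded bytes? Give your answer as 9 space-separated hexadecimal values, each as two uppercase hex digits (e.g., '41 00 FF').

Answer: CF 0B 93 90 53 D8 B2 F2 80

Derivation:
After char 0 ('z'=51): chars_in_quartet=1 acc=0x33 bytes_emitted=0
After char 1 ('w'=48): chars_in_quartet=2 acc=0xCF0 bytes_emitted=0
After char 2 ('u'=46): chars_in_quartet=3 acc=0x33C2E bytes_emitted=0
After char 3 ('T'=19): chars_in_quartet=4 acc=0xCF0B93 -> emit CF 0B 93, reset; bytes_emitted=3
After char 4 ('k'=36): chars_in_quartet=1 acc=0x24 bytes_emitted=3
After char 5 ('F'=5): chars_in_quartet=2 acc=0x905 bytes_emitted=3
After char 6 ('P'=15): chars_in_quartet=3 acc=0x2414F bytes_emitted=3
After char 7 ('Y'=24): chars_in_quartet=4 acc=0x9053D8 -> emit 90 53 D8, reset; bytes_emitted=6
After char 8 ('s'=44): chars_in_quartet=1 acc=0x2C bytes_emitted=6
After char 9 ('v'=47): chars_in_quartet=2 acc=0xB2F bytes_emitted=6
After char 10 ('K'=10): chars_in_quartet=3 acc=0x2CBCA bytes_emitted=6
After char 11 ('A'=0): chars_in_quartet=4 acc=0xB2F280 -> emit B2 F2 80, reset; bytes_emitted=9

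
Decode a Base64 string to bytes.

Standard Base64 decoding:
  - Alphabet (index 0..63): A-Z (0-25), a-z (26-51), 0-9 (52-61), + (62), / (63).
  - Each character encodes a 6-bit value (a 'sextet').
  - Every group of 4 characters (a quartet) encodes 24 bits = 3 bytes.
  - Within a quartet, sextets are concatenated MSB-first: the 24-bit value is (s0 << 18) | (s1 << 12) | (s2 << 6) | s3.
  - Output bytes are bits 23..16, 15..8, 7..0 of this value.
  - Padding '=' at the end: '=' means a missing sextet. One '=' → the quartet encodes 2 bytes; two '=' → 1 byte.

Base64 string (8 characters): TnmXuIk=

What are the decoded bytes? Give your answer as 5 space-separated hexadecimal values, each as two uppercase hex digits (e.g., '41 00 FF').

After char 0 ('T'=19): chars_in_quartet=1 acc=0x13 bytes_emitted=0
After char 1 ('n'=39): chars_in_quartet=2 acc=0x4E7 bytes_emitted=0
After char 2 ('m'=38): chars_in_quartet=3 acc=0x139E6 bytes_emitted=0
After char 3 ('X'=23): chars_in_quartet=4 acc=0x4E7997 -> emit 4E 79 97, reset; bytes_emitted=3
After char 4 ('u'=46): chars_in_quartet=1 acc=0x2E bytes_emitted=3
After char 5 ('I'=8): chars_in_quartet=2 acc=0xB88 bytes_emitted=3
After char 6 ('k'=36): chars_in_quartet=3 acc=0x2E224 bytes_emitted=3
Padding '=': partial quartet acc=0x2E224 -> emit B8 89; bytes_emitted=5

Answer: 4E 79 97 B8 89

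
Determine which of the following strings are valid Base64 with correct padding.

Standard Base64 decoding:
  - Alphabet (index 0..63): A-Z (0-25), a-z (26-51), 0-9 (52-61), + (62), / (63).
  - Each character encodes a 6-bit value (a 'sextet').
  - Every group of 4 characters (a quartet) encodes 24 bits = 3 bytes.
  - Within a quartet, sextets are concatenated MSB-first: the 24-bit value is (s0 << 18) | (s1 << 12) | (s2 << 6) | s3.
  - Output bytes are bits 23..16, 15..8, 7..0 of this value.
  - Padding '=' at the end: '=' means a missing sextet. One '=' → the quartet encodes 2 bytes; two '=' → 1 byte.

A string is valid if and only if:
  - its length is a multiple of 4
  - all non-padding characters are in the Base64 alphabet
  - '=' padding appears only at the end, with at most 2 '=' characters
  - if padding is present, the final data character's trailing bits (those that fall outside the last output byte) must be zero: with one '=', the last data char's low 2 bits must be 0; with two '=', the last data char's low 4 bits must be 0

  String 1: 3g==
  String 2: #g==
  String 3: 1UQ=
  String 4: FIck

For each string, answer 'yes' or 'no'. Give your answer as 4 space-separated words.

Answer: yes no yes yes

Derivation:
String 1: '3g==' → valid
String 2: '#g==' → invalid (bad char(s): ['#'])
String 3: '1UQ=' → valid
String 4: 'FIck' → valid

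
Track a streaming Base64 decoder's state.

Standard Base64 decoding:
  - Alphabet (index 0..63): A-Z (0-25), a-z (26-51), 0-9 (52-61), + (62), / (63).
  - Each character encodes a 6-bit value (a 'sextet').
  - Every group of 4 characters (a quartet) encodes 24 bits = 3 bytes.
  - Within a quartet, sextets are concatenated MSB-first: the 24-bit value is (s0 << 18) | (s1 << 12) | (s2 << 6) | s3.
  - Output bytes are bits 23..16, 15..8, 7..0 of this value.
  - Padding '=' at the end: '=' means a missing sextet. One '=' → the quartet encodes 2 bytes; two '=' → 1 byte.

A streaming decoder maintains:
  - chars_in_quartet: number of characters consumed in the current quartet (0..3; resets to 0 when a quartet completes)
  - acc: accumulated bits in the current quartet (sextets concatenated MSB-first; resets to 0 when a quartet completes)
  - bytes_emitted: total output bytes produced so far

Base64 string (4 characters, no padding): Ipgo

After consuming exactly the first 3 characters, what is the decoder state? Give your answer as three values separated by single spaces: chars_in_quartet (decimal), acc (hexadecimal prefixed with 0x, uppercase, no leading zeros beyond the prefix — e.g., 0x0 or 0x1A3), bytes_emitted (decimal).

Answer: 3 0x8A60 0

Derivation:
After char 0 ('I'=8): chars_in_quartet=1 acc=0x8 bytes_emitted=0
After char 1 ('p'=41): chars_in_quartet=2 acc=0x229 bytes_emitted=0
After char 2 ('g'=32): chars_in_quartet=3 acc=0x8A60 bytes_emitted=0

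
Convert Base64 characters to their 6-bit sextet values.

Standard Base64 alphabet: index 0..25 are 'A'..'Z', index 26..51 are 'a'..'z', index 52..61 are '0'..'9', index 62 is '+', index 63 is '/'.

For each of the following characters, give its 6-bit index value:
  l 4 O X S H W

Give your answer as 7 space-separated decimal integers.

'l': a..z range, 26 + ord('l') − ord('a') = 37
'4': 0..9 range, 52 + ord('4') − ord('0') = 56
'O': A..Z range, ord('O') − ord('A') = 14
'X': A..Z range, ord('X') − ord('A') = 23
'S': A..Z range, ord('S') − ord('A') = 18
'H': A..Z range, ord('H') − ord('A') = 7
'W': A..Z range, ord('W') − ord('A') = 22

Answer: 37 56 14 23 18 7 22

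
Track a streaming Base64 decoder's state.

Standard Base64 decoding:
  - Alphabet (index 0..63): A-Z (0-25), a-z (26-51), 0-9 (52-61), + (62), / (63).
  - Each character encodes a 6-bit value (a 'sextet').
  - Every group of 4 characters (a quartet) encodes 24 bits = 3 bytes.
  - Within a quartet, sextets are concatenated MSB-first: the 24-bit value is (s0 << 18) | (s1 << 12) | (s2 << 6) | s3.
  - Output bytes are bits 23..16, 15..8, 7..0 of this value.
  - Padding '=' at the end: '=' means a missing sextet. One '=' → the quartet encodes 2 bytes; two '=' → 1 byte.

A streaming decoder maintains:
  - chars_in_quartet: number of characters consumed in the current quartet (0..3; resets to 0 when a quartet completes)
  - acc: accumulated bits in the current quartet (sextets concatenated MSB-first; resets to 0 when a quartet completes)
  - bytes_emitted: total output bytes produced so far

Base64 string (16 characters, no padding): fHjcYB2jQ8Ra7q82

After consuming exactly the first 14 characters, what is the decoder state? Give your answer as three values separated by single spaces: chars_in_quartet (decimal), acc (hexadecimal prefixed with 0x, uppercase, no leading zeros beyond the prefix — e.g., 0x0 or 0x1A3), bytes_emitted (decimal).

After char 0 ('f'=31): chars_in_quartet=1 acc=0x1F bytes_emitted=0
After char 1 ('H'=7): chars_in_quartet=2 acc=0x7C7 bytes_emitted=0
After char 2 ('j'=35): chars_in_quartet=3 acc=0x1F1E3 bytes_emitted=0
After char 3 ('c'=28): chars_in_quartet=4 acc=0x7C78DC -> emit 7C 78 DC, reset; bytes_emitted=3
After char 4 ('Y'=24): chars_in_quartet=1 acc=0x18 bytes_emitted=3
After char 5 ('B'=1): chars_in_quartet=2 acc=0x601 bytes_emitted=3
After char 6 ('2'=54): chars_in_quartet=3 acc=0x18076 bytes_emitted=3
After char 7 ('j'=35): chars_in_quartet=4 acc=0x601DA3 -> emit 60 1D A3, reset; bytes_emitted=6
After char 8 ('Q'=16): chars_in_quartet=1 acc=0x10 bytes_emitted=6
After char 9 ('8'=60): chars_in_quartet=2 acc=0x43C bytes_emitted=6
After char 10 ('R'=17): chars_in_quartet=3 acc=0x10F11 bytes_emitted=6
After char 11 ('a'=26): chars_in_quartet=4 acc=0x43C45A -> emit 43 C4 5A, reset; bytes_emitted=9
After char 12 ('7'=59): chars_in_quartet=1 acc=0x3B bytes_emitted=9
After char 13 ('q'=42): chars_in_quartet=2 acc=0xEEA bytes_emitted=9

Answer: 2 0xEEA 9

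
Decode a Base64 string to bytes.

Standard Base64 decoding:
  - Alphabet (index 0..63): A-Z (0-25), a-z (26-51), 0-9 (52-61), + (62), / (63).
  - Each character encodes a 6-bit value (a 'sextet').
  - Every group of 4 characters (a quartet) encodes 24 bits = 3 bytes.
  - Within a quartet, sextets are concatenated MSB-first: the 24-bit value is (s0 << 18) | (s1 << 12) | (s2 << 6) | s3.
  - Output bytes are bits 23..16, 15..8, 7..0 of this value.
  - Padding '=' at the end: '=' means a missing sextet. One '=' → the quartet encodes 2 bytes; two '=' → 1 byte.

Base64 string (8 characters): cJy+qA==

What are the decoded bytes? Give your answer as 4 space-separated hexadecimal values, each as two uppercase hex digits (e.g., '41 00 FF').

Answer: 70 9C BE A8

Derivation:
After char 0 ('c'=28): chars_in_quartet=1 acc=0x1C bytes_emitted=0
After char 1 ('J'=9): chars_in_quartet=2 acc=0x709 bytes_emitted=0
After char 2 ('y'=50): chars_in_quartet=3 acc=0x1C272 bytes_emitted=0
After char 3 ('+'=62): chars_in_quartet=4 acc=0x709CBE -> emit 70 9C BE, reset; bytes_emitted=3
After char 4 ('q'=42): chars_in_quartet=1 acc=0x2A bytes_emitted=3
After char 5 ('A'=0): chars_in_quartet=2 acc=0xA80 bytes_emitted=3
Padding '==': partial quartet acc=0xA80 -> emit A8; bytes_emitted=4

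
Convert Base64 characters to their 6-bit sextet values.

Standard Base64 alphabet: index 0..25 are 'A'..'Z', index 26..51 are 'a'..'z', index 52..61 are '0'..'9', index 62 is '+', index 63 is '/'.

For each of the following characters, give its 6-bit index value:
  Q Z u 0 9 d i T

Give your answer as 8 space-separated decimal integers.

'Q': A..Z range, ord('Q') − ord('A') = 16
'Z': A..Z range, ord('Z') − ord('A') = 25
'u': a..z range, 26 + ord('u') − ord('a') = 46
'0': 0..9 range, 52 + ord('0') − ord('0') = 52
'9': 0..9 range, 52 + ord('9') − ord('0') = 61
'd': a..z range, 26 + ord('d') − ord('a') = 29
'i': a..z range, 26 + ord('i') − ord('a') = 34
'T': A..Z range, ord('T') − ord('A') = 19

Answer: 16 25 46 52 61 29 34 19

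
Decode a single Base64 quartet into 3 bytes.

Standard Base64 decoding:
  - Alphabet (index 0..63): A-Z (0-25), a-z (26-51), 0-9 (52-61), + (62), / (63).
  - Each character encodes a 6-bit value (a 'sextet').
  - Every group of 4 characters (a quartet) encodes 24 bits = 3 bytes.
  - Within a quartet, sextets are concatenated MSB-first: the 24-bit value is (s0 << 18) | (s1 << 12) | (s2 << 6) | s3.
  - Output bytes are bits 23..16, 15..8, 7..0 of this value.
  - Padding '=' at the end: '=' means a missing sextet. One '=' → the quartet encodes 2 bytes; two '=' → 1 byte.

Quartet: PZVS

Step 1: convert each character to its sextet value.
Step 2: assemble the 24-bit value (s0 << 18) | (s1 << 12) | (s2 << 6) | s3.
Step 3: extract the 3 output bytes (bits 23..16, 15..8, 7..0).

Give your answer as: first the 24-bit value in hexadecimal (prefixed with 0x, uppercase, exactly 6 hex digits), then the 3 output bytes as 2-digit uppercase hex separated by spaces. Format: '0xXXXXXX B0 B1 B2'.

Sextets: P=15, Z=25, V=21, S=18
24-bit: (15<<18) | (25<<12) | (21<<6) | 18
      = 0x3C0000 | 0x019000 | 0x000540 | 0x000012
      = 0x3D9552
Bytes: (v>>16)&0xFF=3D, (v>>8)&0xFF=95, v&0xFF=52

Answer: 0x3D9552 3D 95 52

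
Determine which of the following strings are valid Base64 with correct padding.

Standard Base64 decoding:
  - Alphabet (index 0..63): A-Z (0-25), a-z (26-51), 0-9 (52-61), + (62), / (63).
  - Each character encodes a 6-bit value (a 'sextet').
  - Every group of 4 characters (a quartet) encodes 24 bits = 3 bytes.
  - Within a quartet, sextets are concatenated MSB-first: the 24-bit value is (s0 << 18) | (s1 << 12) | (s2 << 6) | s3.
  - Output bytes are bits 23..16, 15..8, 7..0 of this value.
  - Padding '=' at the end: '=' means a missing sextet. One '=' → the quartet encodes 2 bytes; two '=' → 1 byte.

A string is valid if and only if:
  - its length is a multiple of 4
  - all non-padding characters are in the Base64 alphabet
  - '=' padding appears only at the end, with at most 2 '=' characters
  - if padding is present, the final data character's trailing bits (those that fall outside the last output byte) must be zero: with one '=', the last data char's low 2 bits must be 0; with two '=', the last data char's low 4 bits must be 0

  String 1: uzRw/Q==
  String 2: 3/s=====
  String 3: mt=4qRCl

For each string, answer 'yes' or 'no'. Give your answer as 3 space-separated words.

String 1: 'uzRw/Q==' → valid
String 2: '3/s=====' → invalid (5 pad chars (max 2))
String 3: 'mt=4qRCl' → invalid (bad char(s): ['=']; '=' in middle)

Answer: yes no no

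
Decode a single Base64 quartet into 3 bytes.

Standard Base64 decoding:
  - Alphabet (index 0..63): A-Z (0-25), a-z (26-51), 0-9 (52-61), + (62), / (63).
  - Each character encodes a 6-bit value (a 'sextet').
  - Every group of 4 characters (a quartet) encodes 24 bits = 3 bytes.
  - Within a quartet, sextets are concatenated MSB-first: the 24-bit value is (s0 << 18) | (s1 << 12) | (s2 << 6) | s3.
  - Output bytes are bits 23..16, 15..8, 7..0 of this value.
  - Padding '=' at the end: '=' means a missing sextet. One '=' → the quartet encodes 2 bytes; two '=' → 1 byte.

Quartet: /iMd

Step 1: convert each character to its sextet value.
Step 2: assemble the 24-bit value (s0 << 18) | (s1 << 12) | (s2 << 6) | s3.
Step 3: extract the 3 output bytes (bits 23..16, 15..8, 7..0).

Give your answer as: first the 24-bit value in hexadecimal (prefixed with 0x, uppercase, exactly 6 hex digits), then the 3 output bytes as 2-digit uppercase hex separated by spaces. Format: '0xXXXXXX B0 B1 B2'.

Answer: 0xFE231D FE 23 1D

Derivation:
Sextets: /=63, i=34, M=12, d=29
24-bit: (63<<18) | (34<<12) | (12<<6) | 29
      = 0xFC0000 | 0x022000 | 0x000300 | 0x00001D
      = 0xFE231D
Bytes: (v>>16)&0xFF=FE, (v>>8)&0xFF=23, v&0xFF=1D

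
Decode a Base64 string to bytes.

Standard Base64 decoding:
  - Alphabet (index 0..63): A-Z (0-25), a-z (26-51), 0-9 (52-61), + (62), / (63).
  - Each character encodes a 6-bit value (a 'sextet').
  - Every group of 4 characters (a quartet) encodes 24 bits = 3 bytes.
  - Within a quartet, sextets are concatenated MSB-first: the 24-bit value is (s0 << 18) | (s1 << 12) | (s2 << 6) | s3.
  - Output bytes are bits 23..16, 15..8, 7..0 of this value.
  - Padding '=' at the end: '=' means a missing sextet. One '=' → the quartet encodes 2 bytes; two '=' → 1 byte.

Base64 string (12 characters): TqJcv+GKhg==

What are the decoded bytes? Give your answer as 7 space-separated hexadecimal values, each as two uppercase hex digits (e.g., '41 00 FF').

Answer: 4E A2 5C BF E1 8A 86

Derivation:
After char 0 ('T'=19): chars_in_quartet=1 acc=0x13 bytes_emitted=0
After char 1 ('q'=42): chars_in_quartet=2 acc=0x4EA bytes_emitted=0
After char 2 ('J'=9): chars_in_quartet=3 acc=0x13A89 bytes_emitted=0
After char 3 ('c'=28): chars_in_quartet=4 acc=0x4EA25C -> emit 4E A2 5C, reset; bytes_emitted=3
After char 4 ('v'=47): chars_in_quartet=1 acc=0x2F bytes_emitted=3
After char 5 ('+'=62): chars_in_quartet=2 acc=0xBFE bytes_emitted=3
After char 6 ('G'=6): chars_in_quartet=3 acc=0x2FF86 bytes_emitted=3
After char 7 ('K'=10): chars_in_quartet=4 acc=0xBFE18A -> emit BF E1 8A, reset; bytes_emitted=6
After char 8 ('h'=33): chars_in_quartet=1 acc=0x21 bytes_emitted=6
After char 9 ('g'=32): chars_in_quartet=2 acc=0x860 bytes_emitted=6
Padding '==': partial quartet acc=0x860 -> emit 86; bytes_emitted=7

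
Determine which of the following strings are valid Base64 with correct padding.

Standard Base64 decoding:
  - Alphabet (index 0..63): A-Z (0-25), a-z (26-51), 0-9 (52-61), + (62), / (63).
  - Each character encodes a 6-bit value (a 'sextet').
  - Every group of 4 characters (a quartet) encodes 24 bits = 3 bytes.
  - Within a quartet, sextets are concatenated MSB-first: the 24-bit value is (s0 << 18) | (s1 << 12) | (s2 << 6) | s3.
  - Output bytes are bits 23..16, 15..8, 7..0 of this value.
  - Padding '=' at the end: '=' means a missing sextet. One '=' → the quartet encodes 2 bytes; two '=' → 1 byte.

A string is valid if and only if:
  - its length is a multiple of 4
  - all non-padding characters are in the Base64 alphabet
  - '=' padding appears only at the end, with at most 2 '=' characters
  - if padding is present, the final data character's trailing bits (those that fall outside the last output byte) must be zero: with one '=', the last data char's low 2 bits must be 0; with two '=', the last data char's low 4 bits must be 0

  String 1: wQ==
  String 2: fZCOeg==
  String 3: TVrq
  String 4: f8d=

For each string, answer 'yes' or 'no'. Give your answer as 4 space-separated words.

Answer: yes yes yes no

Derivation:
String 1: 'wQ==' → valid
String 2: 'fZCOeg==' → valid
String 3: 'TVrq' → valid
String 4: 'f8d=' → invalid (bad trailing bits)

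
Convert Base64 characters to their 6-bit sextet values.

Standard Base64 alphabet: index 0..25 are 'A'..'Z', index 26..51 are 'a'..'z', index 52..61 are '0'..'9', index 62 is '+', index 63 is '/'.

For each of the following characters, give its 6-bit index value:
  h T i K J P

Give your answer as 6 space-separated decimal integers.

'h': a..z range, 26 + ord('h') − ord('a') = 33
'T': A..Z range, ord('T') − ord('A') = 19
'i': a..z range, 26 + ord('i') − ord('a') = 34
'K': A..Z range, ord('K') − ord('A') = 10
'J': A..Z range, ord('J') − ord('A') = 9
'P': A..Z range, ord('P') − ord('A') = 15

Answer: 33 19 34 10 9 15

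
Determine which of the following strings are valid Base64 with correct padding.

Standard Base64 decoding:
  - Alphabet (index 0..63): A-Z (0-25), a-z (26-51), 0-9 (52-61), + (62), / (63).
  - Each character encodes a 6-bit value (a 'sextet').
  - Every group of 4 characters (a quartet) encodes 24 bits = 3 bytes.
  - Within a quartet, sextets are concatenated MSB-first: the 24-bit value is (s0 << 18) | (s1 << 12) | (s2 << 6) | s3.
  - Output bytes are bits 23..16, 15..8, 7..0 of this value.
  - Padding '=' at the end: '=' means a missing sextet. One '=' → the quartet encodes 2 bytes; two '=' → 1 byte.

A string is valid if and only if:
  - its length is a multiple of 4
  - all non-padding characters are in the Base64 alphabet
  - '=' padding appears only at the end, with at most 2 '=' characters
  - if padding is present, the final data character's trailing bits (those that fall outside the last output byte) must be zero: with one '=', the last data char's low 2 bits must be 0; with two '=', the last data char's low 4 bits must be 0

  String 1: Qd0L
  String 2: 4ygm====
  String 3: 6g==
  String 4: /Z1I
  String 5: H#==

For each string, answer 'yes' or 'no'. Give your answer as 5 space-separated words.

Answer: yes no yes yes no

Derivation:
String 1: 'Qd0L' → valid
String 2: '4ygm====' → invalid (4 pad chars (max 2))
String 3: '6g==' → valid
String 4: '/Z1I' → valid
String 5: 'H#==' → invalid (bad char(s): ['#'])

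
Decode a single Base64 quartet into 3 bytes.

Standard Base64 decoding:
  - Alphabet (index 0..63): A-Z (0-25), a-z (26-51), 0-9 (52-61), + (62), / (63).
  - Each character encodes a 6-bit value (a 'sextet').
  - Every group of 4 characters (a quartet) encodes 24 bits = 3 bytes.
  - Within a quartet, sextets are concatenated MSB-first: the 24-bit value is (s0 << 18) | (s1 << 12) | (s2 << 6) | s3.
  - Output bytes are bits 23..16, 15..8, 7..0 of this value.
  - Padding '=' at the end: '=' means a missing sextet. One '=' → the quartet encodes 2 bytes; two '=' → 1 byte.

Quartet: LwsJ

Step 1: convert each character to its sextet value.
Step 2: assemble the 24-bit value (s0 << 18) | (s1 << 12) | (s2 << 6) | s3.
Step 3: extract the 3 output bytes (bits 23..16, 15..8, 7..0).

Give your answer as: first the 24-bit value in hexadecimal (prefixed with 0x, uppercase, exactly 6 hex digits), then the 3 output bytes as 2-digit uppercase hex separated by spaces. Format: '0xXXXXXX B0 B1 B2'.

Answer: 0x2F0B09 2F 0B 09

Derivation:
Sextets: L=11, w=48, s=44, J=9
24-bit: (11<<18) | (48<<12) | (44<<6) | 9
      = 0x2C0000 | 0x030000 | 0x000B00 | 0x000009
      = 0x2F0B09
Bytes: (v>>16)&0xFF=2F, (v>>8)&0xFF=0B, v&0xFF=09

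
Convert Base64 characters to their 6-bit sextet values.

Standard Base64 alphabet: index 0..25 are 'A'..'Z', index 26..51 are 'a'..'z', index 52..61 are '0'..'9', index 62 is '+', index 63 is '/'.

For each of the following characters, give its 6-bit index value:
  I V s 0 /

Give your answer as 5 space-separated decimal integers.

Answer: 8 21 44 52 63

Derivation:
'I': A..Z range, ord('I') − ord('A') = 8
'V': A..Z range, ord('V') − ord('A') = 21
's': a..z range, 26 + ord('s') − ord('a') = 44
'0': 0..9 range, 52 + ord('0') − ord('0') = 52
'/': index 63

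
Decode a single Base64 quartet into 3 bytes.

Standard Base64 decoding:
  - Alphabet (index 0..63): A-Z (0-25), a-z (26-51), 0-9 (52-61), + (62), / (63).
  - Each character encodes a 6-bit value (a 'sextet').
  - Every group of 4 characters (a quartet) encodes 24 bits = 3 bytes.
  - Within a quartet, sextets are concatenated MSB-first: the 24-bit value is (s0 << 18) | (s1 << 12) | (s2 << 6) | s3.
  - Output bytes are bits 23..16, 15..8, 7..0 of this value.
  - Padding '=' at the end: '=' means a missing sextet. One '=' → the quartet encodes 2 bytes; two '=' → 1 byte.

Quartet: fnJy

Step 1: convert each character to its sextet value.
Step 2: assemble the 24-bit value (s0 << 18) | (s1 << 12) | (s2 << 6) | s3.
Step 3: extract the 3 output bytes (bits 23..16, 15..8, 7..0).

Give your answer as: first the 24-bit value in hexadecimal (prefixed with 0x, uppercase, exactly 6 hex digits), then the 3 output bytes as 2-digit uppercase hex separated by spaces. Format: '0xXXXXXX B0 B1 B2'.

Answer: 0x7E7272 7E 72 72

Derivation:
Sextets: f=31, n=39, J=9, y=50
24-bit: (31<<18) | (39<<12) | (9<<6) | 50
      = 0x7C0000 | 0x027000 | 0x000240 | 0x000032
      = 0x7E7272
Bytes: (v>>16)&0xFF=7E, (v>>8)&0xFF=72, v&0xFF=72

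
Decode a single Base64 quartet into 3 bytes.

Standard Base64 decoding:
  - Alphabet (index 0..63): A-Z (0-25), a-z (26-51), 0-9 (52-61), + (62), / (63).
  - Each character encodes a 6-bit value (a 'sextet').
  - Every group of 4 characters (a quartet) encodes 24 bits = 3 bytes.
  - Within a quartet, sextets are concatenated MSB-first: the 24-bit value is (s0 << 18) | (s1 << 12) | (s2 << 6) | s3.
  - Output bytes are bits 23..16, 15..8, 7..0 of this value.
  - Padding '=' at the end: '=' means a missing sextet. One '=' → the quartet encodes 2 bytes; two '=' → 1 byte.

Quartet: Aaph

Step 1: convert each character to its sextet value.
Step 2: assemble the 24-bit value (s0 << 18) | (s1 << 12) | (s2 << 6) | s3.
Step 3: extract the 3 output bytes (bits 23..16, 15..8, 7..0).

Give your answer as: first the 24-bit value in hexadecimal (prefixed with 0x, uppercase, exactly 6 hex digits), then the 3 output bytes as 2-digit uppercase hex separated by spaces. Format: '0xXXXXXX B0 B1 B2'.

Sextets: A=0, a=26, p=41, h=33
24-bit: (0<<18) | (26<<12) | (41<<6) | 33
      = 0x000000 | 0x01A000 | 0x000A40 | 0x000021
      = 0x01AA61
Bytes: (v>>16)&0xFF=01, (v>>8)&0xFF=AA, v&0xFF=61

Answer: 0x01AA61 01 AA 61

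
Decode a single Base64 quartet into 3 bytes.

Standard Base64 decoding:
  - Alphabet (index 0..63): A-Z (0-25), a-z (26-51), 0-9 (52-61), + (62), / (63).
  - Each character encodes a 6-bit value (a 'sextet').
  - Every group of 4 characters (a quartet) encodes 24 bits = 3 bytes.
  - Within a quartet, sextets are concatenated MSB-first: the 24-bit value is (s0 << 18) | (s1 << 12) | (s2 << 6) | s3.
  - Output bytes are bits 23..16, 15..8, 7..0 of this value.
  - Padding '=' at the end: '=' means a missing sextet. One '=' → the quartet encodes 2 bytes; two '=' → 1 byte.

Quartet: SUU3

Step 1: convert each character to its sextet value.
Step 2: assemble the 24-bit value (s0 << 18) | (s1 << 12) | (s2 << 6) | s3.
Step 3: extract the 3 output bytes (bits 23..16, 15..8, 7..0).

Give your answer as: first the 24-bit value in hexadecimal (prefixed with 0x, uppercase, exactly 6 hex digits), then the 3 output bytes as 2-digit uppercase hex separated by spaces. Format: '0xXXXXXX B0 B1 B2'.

Sextets: S=18, U=20, U=20, 3=55
24-bit: (18<<18) | (20<<12) | (20<<6) | 55
      = 0x480000 | 0x014000 | 0x000500 | 0x000037
      = 0x494537
Bytes: (v>>16)&0xFF=49, (v>>8)&0xFF=45, v&0xFF=37

Answer: 0x494537 49 45 37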